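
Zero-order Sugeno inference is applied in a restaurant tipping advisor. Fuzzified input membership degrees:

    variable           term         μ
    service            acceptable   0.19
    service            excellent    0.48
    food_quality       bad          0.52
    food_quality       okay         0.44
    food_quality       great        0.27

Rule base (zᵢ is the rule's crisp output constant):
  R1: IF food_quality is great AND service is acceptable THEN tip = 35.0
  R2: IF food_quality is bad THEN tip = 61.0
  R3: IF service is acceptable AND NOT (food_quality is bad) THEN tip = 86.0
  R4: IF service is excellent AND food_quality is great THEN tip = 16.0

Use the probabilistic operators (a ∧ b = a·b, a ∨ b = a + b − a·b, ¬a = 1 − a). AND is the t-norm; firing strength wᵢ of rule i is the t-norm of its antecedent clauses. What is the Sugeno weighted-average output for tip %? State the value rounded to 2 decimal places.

R1 (z=35.0): great=0.27, acceptable=0.19; AND[a·b] → w = 0.0513
R2 (z=61.0): bad=0.52 → w = 0.5200
R3 (z=86.0): acceptable=0.19, ¬bad=1−0.52=0.48; AND[a·b] → w = 0.0912
R4 (z=16.0): excellent=0.48, great=0.27; AND[a·b] → w = 0.1296
Weighted average = (0.0513·35.0 + 0.5200·61.0 + 0.0912·86.0 + 0.1296·16.0) / (0.0513 + 0.5200 + 0.0912 + 0.1296)
  = 43.4323 / 0.7921 = 54.83

54.83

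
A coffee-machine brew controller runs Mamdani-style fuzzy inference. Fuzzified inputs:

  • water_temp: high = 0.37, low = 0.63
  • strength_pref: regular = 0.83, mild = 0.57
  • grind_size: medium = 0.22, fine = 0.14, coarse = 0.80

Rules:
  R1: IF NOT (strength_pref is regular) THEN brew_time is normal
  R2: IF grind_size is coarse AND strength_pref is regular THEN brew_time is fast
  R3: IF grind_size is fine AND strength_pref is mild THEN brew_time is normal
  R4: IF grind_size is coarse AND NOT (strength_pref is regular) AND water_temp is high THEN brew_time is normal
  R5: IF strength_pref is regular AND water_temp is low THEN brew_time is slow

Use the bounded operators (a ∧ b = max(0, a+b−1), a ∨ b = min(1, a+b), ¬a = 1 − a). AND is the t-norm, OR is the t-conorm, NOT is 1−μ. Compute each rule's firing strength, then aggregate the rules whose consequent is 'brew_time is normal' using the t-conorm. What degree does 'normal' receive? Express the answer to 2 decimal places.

R1: ¬regular=1−0.83=0.17 → w = 0.17
R2: coarse=0.80, regular=0.83; AND[max(0, a+b−1)] → w = 0.63
R3: fine=0.14, mild=0.57; AND[max(0, a+b−1)] → w = 0.00
R4: coarse=0.80, ¬regular=1−0.83=0.17, high=0.37; AND[max(0, a+b−1)] → w = 0.00
R5: regular=0.83, low=0.63; AND[max(0, a+b−1)] → w = 0.46
Rules with consequent 'normal': {R1, R3, R4} → strengths 0.17, 0.00, 0.00
Aggregate via t-conorm [min(1, a+b)]: 0.17

0.17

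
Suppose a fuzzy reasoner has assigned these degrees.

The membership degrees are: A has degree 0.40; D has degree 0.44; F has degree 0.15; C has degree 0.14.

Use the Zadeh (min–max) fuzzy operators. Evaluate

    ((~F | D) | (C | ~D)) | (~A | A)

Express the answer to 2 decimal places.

~F = 1 − 0.15 = 0.85
~F | D = max(a, b) on (0.85, 0.44) = 0.85
~D = 1 − 0.44 = 0.56
C | ~D = max(a, b) on (0.14, 0.56) = 0.56
(~F | D) | (C | ~D) = max(a, b) on (0.85, 0.56) = 0.85
~A = 1 − 0.40 = 0.60
~A | A = max(a, b) on (0.60, 0.40) = 0.60
((~F | D) | (C | ~D)) | (~A | A) = max(a, b) on (0.85, 0.60) = 0.85

0.85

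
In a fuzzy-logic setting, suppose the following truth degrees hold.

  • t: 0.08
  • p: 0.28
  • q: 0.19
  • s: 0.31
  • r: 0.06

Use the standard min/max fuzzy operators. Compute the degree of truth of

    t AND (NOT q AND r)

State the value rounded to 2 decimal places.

NOT q = 1 − 0.19 = 0.81
NOT q AND r = min(a, b) on (0.81, 0.06) = 0.06
t AND (NOT q AND r) = min(a, b) on (0.08, 0.06) = 0.06

0.06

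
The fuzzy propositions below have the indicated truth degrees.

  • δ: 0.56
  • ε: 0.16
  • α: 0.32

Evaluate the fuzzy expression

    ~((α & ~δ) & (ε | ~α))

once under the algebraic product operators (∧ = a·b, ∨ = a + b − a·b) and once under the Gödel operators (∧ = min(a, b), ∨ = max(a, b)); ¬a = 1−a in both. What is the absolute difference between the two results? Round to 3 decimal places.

Under algebraic product:
  ~δ = 1 − 0.5600 = 0.4400
  α & ~δ = a·b on (0.3200, 0.4400) = 0.1408
  ~α = 1 − 0.3200 = 0.6800
  ε | ~α = a + b − a·b on (0.1600, 0.6800) = 0.7312
  (α & ~δ) & (ε | ~α) = a·b on (0.1408, 0.7312) = 0.1030
  ~((α & ~δ) & (ε | ~α)) = 1 − 0.1030 = 0.8970
  → value = 0.8970
Under Gödel:
  ~δ = 1 − 0.56 = 0.44
  α & ~δ = min(a, b) on (0.32, 0.44) = 0.32
  ~α = 1 − 0.32 = 0.68
  ε | ~α = max(a, b) on (0.16, 0.68) = 0.68
  (α & ~δ) & (ε | ~α) = min(a, b) on (0.32, 0.68) = 0.32
  ~((α & ~δ) & (ε | ~α)) = 1 − 0.32 = 0.68
  → value = 0.6800
|0.8970 − 0.6800| = 0.217

0.217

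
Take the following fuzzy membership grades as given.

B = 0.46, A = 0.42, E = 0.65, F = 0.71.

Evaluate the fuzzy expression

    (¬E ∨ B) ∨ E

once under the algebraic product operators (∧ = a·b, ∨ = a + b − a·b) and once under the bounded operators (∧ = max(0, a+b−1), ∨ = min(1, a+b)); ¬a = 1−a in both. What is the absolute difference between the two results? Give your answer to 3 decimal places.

0.123

Under algebraic product:
  ¬E = 1 − 0.6500 = 0.3500
  ¬E ∨ B = a + b − a·b on (0.3500, 0.4600) = 0.6490
  (¬E ∨ B) ∨ E = a + b − a·b on (0.6490, 0.6500) = 0.8771
  → value = 0.8771
Under bounded:
  ¬E = 1 − 0.65 = 0.35
  ¬E ∨ B = min(1, a+b) on (0.35, 0.46) = 0.81
  (¬E ∨ B) ∨ E = min(1, a+b) on (0.81, 0.65) = 1.00
  → value = 1.0000
|0.8771 − 1.0000| = 0.123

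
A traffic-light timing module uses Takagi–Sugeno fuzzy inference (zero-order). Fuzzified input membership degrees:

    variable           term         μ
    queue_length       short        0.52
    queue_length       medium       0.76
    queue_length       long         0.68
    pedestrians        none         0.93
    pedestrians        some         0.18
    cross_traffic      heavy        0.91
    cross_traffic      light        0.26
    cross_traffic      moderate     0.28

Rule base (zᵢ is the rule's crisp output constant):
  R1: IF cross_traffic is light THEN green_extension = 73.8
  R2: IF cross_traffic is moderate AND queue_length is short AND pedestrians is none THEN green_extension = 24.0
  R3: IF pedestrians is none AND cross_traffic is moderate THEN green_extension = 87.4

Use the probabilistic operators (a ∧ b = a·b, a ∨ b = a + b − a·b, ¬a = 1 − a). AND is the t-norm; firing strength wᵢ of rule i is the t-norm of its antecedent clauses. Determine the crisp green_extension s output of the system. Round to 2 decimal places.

68.92

R1 (z=73.8): light=0.26 → w = 0.2600
R2 (z=24.0): moderate=0.28, short=0.52, none=0.93; AND[a·b] → w = 0.1354
R3 (z=87.4): none=0.93, moderate=0.28; AND[a·b] → w = 0.2604
Weighted average = (0.2600·73.8 + 0.1354·24.0 + 0.2604·87.4) / (0.2600 + 0.1354 + 0.2604)
  = 45.1968 / 0.6558 = 68.92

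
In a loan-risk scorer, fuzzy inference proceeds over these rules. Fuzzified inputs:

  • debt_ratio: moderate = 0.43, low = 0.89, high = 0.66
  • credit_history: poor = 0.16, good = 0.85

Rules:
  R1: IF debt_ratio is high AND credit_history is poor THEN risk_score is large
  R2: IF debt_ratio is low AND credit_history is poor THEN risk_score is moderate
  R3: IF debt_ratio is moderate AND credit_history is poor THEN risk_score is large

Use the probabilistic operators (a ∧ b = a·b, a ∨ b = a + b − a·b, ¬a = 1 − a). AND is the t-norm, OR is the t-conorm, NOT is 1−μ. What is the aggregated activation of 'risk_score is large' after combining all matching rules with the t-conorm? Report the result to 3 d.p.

0.167

R1: high=0.66, poor=0.16; AND[a·b] → w = 0.1056
R2: low=0.89, poor=0.16; AND[a·b] → w = 0.1424
R3: moderate=0.43, poor=0.16; AND[a·b] → w = 0.0688
Rules with consequent 'large': {R1, R3} → strengths 0.1056, 0.0688
Aggregate via t-conorm [a + b − a·b]: 0.1671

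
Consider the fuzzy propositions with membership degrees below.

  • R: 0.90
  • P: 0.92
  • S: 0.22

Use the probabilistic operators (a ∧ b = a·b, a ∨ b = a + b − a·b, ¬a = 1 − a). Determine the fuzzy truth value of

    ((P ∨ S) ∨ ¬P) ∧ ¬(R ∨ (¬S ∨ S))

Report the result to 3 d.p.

0.016

P ∨ S = a + b − a·b on (0.9200, 0.2200) = 0.9376
¬P = 1 − 0.9200 = 0.0800
(P ∨ S) ∨ ¬P = a + b − a·b on (0.9376, 0.0800) = 0.9426
¬S = 1 − 0.2200 = 0.7800
¬S ∨ S = a + b − a·b on (0.7800, 0.2200) = 0.8284
R ∨ (¬S ∨ S) = a + b − a·b on (0.9000, 0.8284) = 0.9828
¬(R ∨ (¬S ∨ S)) = 1 − 0.9828 = 0.0172
((P ∨ S) ∨ ¬P) ∧ ¬(R ∨ (¬S ∨ S)) = a·b on (0.9426, 0.0172) = 0.0162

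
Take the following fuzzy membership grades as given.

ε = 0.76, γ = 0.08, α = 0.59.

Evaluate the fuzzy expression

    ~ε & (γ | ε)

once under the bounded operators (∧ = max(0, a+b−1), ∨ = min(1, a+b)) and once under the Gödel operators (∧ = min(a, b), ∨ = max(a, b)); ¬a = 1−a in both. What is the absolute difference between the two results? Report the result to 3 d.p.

Under bounded:
  ~ε = 1 − 0.76 = 0.24
  γ | ε = min(1, a+b) on (0.08, 0.76) = 0.84
  ~ε & (γ | ε) = max(0, a+b−1) on (0.24, 0.84) = 0.08
  → value = 0.0800
Under Gödel:
  ~ε = 1 − 0.76 = 0.24
  γ | ε = max(a, b) on (0.08, 0.76) = 0.76
  ~ε & (γ | ε) = min(a, b) on (0.24, 0.76) = 0.24
  → value = 0.2400
|0.0800 − 0.2400| = 0.160

0.160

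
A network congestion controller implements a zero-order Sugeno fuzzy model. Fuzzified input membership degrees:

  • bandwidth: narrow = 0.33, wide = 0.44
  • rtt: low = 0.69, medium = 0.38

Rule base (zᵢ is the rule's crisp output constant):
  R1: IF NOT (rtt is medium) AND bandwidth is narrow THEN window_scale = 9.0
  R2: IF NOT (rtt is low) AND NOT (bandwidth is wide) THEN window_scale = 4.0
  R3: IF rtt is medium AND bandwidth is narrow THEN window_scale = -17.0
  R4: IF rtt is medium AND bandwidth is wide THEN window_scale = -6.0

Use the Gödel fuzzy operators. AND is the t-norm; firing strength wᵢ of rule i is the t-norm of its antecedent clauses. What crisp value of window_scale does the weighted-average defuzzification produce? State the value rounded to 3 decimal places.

R1 (z=9.0): ¬medium=1−0.38=0.62, narrow=0.33; AND[min(a, b)] → w = 0.33
R2 (z=4.0): ¬low=1−0.69=0.31, ¬wide=1−0.44=0.56; AND[min(a, b)] → w = 0.31
R3 (z=-17.0): medium=0.38, narrow=0.33; AND[min(a, b)] → w = 0.33
R4 (z=-6.0): medium=0.38, wide=0.44; AND[min(a, b)] → w = 0.38
Weighted average = (0.33·9.0 + 0.31·4.0 + 0.33·-17.0 + 0.38·-6.0) / (0.33 + 0.31 + 0.33 + 0.38)
  = -3.6800 / 1.3500 = -2.726

-2.726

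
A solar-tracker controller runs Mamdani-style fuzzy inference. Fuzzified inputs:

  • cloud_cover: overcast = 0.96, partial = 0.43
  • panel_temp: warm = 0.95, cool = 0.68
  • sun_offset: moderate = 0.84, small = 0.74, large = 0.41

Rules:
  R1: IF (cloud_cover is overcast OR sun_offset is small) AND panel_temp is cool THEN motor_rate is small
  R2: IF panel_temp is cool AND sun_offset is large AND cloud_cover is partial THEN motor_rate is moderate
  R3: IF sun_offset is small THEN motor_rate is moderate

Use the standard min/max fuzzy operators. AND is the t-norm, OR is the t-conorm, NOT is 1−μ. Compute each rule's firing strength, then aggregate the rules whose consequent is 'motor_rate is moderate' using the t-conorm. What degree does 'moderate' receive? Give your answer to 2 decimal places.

R1: (overcast=0.96 OR small=0.74) = 0.96; AND[min(a, b)] with cool=0.68 → w = 0.68
R2: cool=0.68, large=0.41, partial=0.43; AND[min(a, b)] → w = 0.41
R3: small=0.74 → w = 0.74
Rules with consequent 'moderate': {R2, R3} → strengths 0.41, 0.74
Aggregate via t-conorm [max(a, b)]: 0.74

0.74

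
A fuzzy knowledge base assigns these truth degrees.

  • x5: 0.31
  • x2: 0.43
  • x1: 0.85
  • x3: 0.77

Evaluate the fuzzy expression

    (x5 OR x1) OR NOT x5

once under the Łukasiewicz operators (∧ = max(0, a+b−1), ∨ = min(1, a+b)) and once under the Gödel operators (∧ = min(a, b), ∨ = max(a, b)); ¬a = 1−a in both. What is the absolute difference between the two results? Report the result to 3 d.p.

Under Łukasiewicz:
  x5 OR x1 = min(1, a+b) on (0.31, 0.85) = 1.00
  NOT x5 = 1 − 0.31 = 0.69
  (x5 OR x1) OR NOT x5 = min(1, a+b) on (1.00, 0.69) = 1.00
  → value = 1.0000
Under Gödel:
  x5 OR x1 = max(a, b) on (0.31, 0.85) = 0.85
  NOT x5 = 1 − 0.31 = 0.69
  (x5 OR x1) OR NOT x5 = max(a, b) on (0.85, 0.69) = 0.85
  → value = 0.8500
|1.0000 − 0.8500| = 0.150

0.150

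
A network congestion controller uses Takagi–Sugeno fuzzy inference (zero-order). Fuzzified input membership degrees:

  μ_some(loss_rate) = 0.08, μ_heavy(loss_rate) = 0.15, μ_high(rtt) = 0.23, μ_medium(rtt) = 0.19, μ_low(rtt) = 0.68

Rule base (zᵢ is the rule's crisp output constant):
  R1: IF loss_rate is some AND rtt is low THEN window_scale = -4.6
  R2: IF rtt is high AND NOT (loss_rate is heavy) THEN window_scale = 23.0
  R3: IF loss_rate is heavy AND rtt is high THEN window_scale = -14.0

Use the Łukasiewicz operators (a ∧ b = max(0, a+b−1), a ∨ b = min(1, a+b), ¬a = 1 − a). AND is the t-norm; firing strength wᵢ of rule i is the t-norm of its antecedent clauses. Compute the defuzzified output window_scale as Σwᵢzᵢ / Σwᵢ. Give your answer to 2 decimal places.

23.00

R1 (z=-4.6): some=0.08, low=0.68; AND[max(0, a+b−1)] → w = 0.00
R2 (z=23.0): high=0.23, ¬heavy=1−0.15=0.85; AND[max(0, a+b−1)] → w = 0.08
R3 (z=-14.0): heavy=0.15, high=0.23; AND[max(0, a+b−1)] → w = 0.00
Weighted average = (0.00·-4.6 + 0.08·23.0 + 0.00·-14.0) / (0.00 + 0.08 + 0.00)
  = 1.8400 / 0.0800 = 23.00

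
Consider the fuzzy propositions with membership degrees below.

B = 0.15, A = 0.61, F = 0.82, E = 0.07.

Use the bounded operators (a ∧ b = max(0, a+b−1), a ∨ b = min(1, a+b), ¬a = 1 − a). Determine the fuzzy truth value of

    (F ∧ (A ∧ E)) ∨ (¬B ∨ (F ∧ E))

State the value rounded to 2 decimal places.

0.85

A ∧ E = max(0, a+b−1) on (0.61, 0.07) = 0.00
F ∧ (A ∧ E) = max(0, a+b−1) on (0.82, 0.00) = 0.00
¬B = 1 − 0.15 = 0.85
F ∧ E = max(0, a+b−1) on (0.82, 0.07) = 0.00
¬B ∨ (F ∧ E) = min(1, a+b) on (0.85, 0.00) = 0.85
(F ∧ (A ∧ E)) ∨ (¬B ∨ (F ∧ E)) = min(1, a+b) on (0.00, 0.85) = 0.85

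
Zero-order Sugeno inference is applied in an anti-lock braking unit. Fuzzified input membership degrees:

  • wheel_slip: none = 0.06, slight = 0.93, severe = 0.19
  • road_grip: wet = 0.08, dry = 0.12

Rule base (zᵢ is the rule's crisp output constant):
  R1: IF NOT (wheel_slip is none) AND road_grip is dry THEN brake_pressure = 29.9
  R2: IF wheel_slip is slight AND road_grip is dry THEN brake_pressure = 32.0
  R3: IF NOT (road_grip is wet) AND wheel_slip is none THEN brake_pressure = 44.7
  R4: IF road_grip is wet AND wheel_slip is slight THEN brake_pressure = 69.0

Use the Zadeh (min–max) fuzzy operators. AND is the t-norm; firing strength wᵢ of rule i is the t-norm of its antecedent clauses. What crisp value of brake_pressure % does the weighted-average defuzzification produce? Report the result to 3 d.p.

41.132

R1 (z=29.9): ¬none=1−0.06=0.94, dry=0.12; AND[min(a, b)] → w = 0.12
R2 (z=32.0): slight=0.93, dry=0.12; AND[min(a, b)] → w = 0.12
R3 (z=44.7): ¬wet=1−0.08=0.92, none=0.06; AND[min(a, b)] → w = 0.06
R4 (z=69.0): wet=0.08, slight=0.93; AND[min(a, b)] → w = 0.08
Weighted average = (0.12·29.9 + 0.12·32.0 + 0.06·44.7 + 0.08·69.0) / (0.12 + 0.12 + 0.06 + 0.08)
  = 15.6300 / 0.3800 = 41.132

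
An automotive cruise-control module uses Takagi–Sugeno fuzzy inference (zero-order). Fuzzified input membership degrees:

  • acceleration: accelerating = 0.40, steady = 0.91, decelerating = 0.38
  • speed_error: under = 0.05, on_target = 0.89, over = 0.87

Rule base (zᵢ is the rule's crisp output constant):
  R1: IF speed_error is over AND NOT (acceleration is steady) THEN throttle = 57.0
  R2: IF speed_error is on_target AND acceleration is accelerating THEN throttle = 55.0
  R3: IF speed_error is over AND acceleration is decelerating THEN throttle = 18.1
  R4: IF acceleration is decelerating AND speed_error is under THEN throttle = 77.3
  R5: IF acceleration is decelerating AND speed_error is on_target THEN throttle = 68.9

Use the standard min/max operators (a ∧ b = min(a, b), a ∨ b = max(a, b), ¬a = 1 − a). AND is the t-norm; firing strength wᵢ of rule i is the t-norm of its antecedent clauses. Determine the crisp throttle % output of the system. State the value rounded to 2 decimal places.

49.27

R1 (z=57.0): over=0.87, ¬steady=1−0.91=0.09; AND[min(a, b)] → w = 0.09
R2 (z=55.0): on_target=0.89, accelerating=0.40; AND[min(a, b)] → w = 0.40
R3 (z=18.1): over=0.87, decelerating=0.38; AND[min(a, b)] → w = 0.38
R4 (z=77.3): decelerating=0.38, under=0.05; AND[min(a, b)] → w = 0.05
R5 (z=68.9): decelerating=0.38, on_target=0.89; AND[min(a, b)] → w = 0.38
Weighted average = (0.09·57.0 + 0.40·55.0 + 0.38·18.1 + 0.05·77.3 + 0.38·68.9) / (0.09 + 0.40 + 0.38 + 0.05 + 0.38)
  = 64.0550 / 1.3000 = 49.27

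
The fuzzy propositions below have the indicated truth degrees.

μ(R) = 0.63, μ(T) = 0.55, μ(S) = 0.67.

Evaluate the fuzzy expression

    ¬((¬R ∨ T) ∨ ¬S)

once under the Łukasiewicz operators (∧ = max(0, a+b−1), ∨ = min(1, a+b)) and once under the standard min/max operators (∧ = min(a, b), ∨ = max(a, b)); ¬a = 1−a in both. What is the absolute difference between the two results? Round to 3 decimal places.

0.450

Under Łukasiewicz:
  ¬R = 1 − 0.63 = 0.37
  ¬R ∨ T = min(1, a+b) on (0.37, 0.55) = 0.92
  ¬S = 1 − 0.67 = 0.33
  (¬R ∨ T) ∨ ¬S = min(1, a+b) on (0.92, 0.33) = 1.00
  ¬((¬R ∨ T) ∨ ¬S) = 1 − 1.00 = 0.00
  → value = 0.0000
Under standard min/max:
  ¬R = 1 − 0.63 = 0.37
  ¬R ∨ T = max(a, b) on (0.37, 0.55) = 0.55
  ¬S = 1 − 0.67 = 0.33
  (¬R ∨ T) ∨ ¬S = max(a, b) on (0.55, 0.33) = 0.55
  ¬((¬R ∨ T) ∨ ¬S) = 1 − 0.55 = 0.45
  → value = 0.4500
|0.0000 − 0.4500| = 0.450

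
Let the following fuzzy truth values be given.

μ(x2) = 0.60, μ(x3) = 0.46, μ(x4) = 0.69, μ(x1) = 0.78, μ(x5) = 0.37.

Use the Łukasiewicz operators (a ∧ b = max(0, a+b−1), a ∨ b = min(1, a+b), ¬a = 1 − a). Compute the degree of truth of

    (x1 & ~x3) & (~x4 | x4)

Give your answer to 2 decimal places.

~x3 = 1 − 0.46 = 0.54
x1 & ~x3 = max(0, a+b−1) on (0.78, 0.54) = 0.32
~x4 = 1 − 0.69 = 0.31
~x4 | x4 = min(1, a+b) on (0.31, 0.69) = 1.00
(x1 & ~x3) & (~x4 | x4) = max(0, a+b−1) on (0.32, 1.00) = 0.32

0.32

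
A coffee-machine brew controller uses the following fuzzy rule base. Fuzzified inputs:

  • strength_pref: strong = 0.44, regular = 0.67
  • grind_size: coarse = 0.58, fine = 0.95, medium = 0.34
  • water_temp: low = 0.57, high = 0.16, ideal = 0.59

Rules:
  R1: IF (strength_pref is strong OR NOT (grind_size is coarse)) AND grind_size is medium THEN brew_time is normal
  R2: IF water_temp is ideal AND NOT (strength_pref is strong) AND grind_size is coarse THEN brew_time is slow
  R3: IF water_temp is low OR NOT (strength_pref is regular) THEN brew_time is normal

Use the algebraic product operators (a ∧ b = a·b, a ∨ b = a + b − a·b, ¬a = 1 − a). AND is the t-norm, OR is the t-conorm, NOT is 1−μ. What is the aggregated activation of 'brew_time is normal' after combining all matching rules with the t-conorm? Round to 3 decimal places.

R1: (strong=0.44 OR ¬coarse=1−0.58=0.42) = 0.6752; AND[a·b] with medium=0.34 → w = 0.2296
R2: ideal=0.59, ¬strong=1−0.44=0.56, coarse=0.58; AND[a·b] → w = 0.1916
R3: low=0.57, ¬regular=1−0.67=0.33; OR[a + b − a·b] → w = 0.7119
Rules with consequent 'normal': {R1, R3} → strengths 0.2296, 0.7119
Aggregate via t-conorm [a + b − a·b]: 0.7780

0.778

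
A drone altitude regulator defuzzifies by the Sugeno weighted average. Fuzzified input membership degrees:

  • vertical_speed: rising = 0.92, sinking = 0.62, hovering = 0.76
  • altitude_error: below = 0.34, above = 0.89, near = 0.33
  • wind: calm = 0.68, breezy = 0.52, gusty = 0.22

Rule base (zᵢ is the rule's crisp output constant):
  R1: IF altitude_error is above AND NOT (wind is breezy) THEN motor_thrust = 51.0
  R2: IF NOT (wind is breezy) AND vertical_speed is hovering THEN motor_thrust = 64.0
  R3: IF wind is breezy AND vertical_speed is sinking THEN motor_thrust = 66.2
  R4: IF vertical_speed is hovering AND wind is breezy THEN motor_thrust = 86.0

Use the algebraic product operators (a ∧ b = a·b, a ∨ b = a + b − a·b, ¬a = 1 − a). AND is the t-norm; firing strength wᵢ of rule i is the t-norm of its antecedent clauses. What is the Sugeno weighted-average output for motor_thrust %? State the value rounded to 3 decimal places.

66.550

R1 (z=51.0): above=0.89, ¬breezy=1−0.52=0.48; AND[a·b] → w = 0.4272
R2 (z=64.0): ¬breezy=1−0.52=0.48, hovering=0.76; AND[a·b] → w = 0.3648
R3 (z=66.2): breezy=0.52, sinking=0.62; AND[a·b] → w = 0.3224
R4 (z=86.0): hovering=0.76, breezy=0.52; AND[a·b] → w = 0.3952
Weighted average = (0.4272·51.0 + 0.3648·64.0 + 0.3224·66.2 + 0.3952·86.0) / (0.4272 + 0.3648 + 0.3224 + 0.3952)
  = 100.4645 / 1.5096 = 66.550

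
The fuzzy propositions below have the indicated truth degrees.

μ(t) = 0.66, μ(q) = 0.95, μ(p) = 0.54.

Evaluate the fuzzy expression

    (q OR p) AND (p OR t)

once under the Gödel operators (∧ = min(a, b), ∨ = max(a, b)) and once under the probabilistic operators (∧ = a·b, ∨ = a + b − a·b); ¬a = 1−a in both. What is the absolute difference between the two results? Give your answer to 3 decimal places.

Under Gödel:
  q OR p = max(a, b) on (0.95, 0.54) = 0.95
  p OR t = max(a, b) on (0.54, 0.66) = 0.66
  (q OR p) AND (p OR t) = min(a, b) on (0.95, 0.66) = 0.66
  → value = 0.6600
Under probabilistic:
  q OR p = a + b − a·b on (0.9500, 0.5400) = 0.9770
  p OR t = a + b − a·b on (0.5400, 0.6600) = 0.8436
  (q OR p) AND (p OR t) = a·b on (0.9770, 0.8436) = 0.8242
  → value = 0.8242
|0.6600 − 0.8242| = 0.164

0.164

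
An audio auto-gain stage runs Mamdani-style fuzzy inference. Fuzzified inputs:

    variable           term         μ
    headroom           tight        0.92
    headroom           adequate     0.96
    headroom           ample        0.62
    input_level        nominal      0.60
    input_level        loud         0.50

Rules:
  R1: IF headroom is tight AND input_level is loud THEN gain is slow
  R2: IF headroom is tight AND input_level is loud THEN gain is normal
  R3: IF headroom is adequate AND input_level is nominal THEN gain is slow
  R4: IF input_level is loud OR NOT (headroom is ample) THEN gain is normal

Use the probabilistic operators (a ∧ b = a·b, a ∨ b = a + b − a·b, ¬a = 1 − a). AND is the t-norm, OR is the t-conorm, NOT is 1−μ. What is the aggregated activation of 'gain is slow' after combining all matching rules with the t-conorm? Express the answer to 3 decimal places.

R1: tight=0.92, loud=0.50; AND[a·b] → w = 0.4600
R2: tight=0.92, loud=0.50; AND[a·b] → w = 0.4600
R3: adequate=0.96, nominal=0.60; AND[a·b] → w = 0.5760
R4: loud=0.50, ¬ample=1−0.62=0.38; OR[a + b − a·b] → w = 0.6900
Rules with consequent 'slow': {R1, R3} → strengths 0.4600, 0.5760
Aggregate via t-conorm [a + b − a·b]: 0.7710

0.771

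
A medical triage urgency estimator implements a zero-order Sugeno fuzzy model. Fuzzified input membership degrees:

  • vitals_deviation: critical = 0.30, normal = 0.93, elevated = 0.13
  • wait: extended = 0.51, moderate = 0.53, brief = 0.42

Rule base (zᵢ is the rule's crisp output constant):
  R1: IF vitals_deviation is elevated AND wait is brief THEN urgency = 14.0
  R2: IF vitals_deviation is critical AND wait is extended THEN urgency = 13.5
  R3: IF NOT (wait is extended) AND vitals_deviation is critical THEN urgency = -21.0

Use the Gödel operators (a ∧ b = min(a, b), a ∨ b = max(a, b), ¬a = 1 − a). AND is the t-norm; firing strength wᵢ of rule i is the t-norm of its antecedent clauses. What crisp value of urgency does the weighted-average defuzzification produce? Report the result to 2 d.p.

R1 (z=14.0): elevated=0.13, brief=0.42; AND[min(a, b)] → w = 0.13
R2 (z=13.5): critical=0.30, extended=0.51; AND[min(a, b)] → w = 0.30
R3 (z=-21.0): ¬extended=1−0.51=0.49, critical=0.30; AND[min(a, b)] → w = 0.30
Weighted average = (0.13·14.0 + 0.30·13.5 + 0.30·-21.0) / (0.13 + 0.30 + 0.30)
  = -0.4300 / 0.7300 = -0.59

-0.59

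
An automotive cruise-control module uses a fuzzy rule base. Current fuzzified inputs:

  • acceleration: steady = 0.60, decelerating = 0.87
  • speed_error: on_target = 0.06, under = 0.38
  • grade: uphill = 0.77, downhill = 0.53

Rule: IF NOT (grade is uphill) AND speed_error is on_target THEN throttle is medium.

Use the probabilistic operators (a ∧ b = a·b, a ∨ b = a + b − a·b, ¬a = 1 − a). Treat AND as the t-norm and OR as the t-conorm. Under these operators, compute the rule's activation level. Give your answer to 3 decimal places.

0.014

firing strength: ¬uphill=1−0.77=0.23, on_target=0.06; AND[a·b] → w = 0.0138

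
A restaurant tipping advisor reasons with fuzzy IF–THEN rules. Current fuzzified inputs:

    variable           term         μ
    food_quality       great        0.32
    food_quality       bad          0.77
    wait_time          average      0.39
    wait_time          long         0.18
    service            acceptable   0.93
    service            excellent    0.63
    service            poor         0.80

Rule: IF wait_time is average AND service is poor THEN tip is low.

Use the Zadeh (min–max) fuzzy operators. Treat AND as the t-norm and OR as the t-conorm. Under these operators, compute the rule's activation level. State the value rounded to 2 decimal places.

0.39

firing strength: average=0.39, poor=0.80; AND[min(a, b)] → w = 0.39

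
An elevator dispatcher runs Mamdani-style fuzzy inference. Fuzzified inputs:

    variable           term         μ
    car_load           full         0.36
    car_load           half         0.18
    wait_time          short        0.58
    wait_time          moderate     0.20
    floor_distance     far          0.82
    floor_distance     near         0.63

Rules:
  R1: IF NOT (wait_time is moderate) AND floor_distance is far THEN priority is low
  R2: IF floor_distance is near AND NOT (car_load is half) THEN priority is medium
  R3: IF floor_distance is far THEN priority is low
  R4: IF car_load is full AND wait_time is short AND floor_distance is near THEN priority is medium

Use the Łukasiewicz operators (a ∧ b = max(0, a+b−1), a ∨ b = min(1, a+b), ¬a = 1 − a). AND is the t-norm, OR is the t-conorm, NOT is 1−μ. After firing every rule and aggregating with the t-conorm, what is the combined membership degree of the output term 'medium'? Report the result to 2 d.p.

R1: ¬moderate=1−0.20=0.80, far=0.82; AND[max(0, a+b−1)] → w = 0.62
R2: near=0.63, ¬half=1−0.18=0.82; AND[max(0, a+b−1)] → w = 0.45
R3: far=0.82 → w = 0.82
R4: full=0.36, short=0.58, near=0.63; AND[max(0, a+b−1)] → w = 0.00
Rules with consequent 'medium': {R2, R4} → strengths 0.45, 0.00
Aggregate via t-conorm [min(1, a+b)]: 0.45

0.45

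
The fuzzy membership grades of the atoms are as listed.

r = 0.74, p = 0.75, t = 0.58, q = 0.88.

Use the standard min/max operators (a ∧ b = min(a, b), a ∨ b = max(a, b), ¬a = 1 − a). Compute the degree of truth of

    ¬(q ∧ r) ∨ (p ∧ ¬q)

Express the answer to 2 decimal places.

q ∧ r = min(a, b) on (0.88, 0.74) = 0.74
¬(q ∧ r) = 1 − 0.74 = 0.26
¬q = 1 − 0.88 = 0.12
p ∧ ¬q = min(a, b) on (0.75, 0.12) = 0.12
¬(q ∧ r) ∨ (p ∧ ¬q) = max(a, b) on (0.26, 0.12) = 0.26

0.26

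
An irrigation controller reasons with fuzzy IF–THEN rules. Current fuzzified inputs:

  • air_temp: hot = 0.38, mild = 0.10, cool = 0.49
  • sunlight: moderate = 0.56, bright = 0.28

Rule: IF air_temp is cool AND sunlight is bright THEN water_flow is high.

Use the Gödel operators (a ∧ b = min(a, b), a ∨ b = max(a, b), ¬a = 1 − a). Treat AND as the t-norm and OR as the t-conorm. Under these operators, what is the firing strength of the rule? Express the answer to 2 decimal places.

0.28

firing strength: cool=0.49, bright=0.28; AND[min(a, b)] → w = 0.28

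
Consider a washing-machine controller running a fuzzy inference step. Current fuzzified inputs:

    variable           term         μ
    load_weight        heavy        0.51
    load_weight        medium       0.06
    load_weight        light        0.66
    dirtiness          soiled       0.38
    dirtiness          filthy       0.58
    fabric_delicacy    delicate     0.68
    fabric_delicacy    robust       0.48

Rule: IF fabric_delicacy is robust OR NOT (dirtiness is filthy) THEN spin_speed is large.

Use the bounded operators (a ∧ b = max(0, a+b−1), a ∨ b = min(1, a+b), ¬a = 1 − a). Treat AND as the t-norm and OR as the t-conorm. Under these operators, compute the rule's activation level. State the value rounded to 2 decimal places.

firing strength: robust=0.48, ¬filthy=1−0.58=0.42; OR[min(1, a+b)] → w = 0.90

0.90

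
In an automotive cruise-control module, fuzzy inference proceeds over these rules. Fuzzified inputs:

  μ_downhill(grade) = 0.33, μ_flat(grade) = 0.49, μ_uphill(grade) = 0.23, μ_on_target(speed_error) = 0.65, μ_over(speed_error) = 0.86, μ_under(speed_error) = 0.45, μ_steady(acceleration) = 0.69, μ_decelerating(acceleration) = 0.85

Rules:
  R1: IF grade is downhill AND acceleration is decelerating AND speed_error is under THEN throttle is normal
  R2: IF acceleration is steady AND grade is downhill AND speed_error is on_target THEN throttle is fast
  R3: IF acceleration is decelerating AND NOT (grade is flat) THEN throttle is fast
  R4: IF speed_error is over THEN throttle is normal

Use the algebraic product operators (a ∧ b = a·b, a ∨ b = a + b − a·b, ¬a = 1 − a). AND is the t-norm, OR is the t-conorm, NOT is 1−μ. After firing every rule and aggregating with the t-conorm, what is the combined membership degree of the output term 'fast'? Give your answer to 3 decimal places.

0.517

R1: downhill=0.33, decelerating=0.85, under=0.45; AND[a·b] → w = 0.1262
R2: steady=0.69, downhill=0.33, on_target=0.65; AND[a·b] → w = 0.1480
R3: decelerating=0.85, ¬flat=1−0.49=0.51; AND[a·b] → w = 0.4335
R4: over=0.86 → w = 0.8600
Rules with consequent 'fast': {R2, R3} → strengths 0.1480, 0.4335
Aggregate via t-conorm [a + b − a·b]: 0.5173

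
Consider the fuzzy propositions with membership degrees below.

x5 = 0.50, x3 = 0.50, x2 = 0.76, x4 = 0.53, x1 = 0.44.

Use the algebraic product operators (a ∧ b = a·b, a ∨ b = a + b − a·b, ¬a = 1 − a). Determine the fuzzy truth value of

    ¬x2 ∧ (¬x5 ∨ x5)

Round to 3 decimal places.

0.180

¬x2 = 1 − 0.7600 = 0.2400
¬x5 = 1 − 0.5000 = 0.5000
¬x5 ∨ x5 = a + b − a·b on (0.5000, 0.5000) = 0.7500
¬x2 ∧ (¬x5 ∨ x5) = a·b on (0.2400, 0.7500) = 0.1800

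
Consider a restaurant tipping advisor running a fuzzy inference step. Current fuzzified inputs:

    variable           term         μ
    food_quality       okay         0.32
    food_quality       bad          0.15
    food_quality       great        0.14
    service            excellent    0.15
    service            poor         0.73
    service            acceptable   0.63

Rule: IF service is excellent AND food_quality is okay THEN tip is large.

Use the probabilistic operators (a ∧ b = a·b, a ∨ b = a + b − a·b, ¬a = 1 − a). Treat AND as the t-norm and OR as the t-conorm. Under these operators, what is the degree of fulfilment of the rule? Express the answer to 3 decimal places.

0.048

firing strength: excellent=0.15, okay=0.32; AND[a·b] → w = 0.0480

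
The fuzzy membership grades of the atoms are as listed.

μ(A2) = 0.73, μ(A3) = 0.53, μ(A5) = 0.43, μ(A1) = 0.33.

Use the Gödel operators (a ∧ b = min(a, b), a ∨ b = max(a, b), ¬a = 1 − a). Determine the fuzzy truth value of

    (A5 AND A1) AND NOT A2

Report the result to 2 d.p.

A5 AND A1 = min(a, b) on (0.43, 0.33) = 0.33
NOT A2 = 1 − 0.73 = 0.27
(A5 AND A1) AND NOT A2 = min(a, b) on (0.33, 0.27) = 0.27

0.27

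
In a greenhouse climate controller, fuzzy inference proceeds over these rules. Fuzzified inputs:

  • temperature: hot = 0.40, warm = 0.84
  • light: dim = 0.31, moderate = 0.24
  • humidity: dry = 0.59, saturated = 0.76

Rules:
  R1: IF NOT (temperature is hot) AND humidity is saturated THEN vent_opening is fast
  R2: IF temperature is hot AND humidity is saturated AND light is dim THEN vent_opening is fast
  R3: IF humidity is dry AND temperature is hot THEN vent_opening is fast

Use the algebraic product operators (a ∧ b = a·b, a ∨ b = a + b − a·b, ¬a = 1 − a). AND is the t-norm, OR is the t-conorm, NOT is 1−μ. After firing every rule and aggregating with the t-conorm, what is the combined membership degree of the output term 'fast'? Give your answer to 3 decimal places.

R1: ¬hot=1−0.40=0.60, saturated=0.76; AND[a·b] → w = 0.4560
R2: hot=0.40, saturated=0.76, dim=0.31; AND[a·b] → w = 0.0942
R3: dry=0.59, hot=0.40; AND[a·b] → w = 0.2360
Rules with consequent 'fast': {R1, R2, R3} → strengths 0.4560, 0.0942, 0.2360
Aggregate via t-conorm [a + b − a·b]: 0.6236

0.624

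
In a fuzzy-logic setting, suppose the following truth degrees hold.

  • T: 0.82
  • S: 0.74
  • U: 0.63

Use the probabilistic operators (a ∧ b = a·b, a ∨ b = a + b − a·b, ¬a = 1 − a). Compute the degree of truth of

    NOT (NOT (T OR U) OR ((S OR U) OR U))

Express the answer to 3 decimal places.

0.033

T OR U = a + b − a·b on (0.8200, 0.6300) = 0.9334
NOT (T OR U) = 1 − 0.9334 = 0.0666
S OR U = a + b − a·b on (0.7400, 0.6300) = 0.9038
(S OR U) OR U = a + b − a·b on (0.9038, 0.6300) = 0.9644
NOT (T OR U) OR ((S OR U) OR U) = a + b − a·b on (0.0666, 0.9644) = 0.9668
NOT (NOT (T OR U) OR ((S OR U) OR U)) = 1 − 0.9668 = 0.0332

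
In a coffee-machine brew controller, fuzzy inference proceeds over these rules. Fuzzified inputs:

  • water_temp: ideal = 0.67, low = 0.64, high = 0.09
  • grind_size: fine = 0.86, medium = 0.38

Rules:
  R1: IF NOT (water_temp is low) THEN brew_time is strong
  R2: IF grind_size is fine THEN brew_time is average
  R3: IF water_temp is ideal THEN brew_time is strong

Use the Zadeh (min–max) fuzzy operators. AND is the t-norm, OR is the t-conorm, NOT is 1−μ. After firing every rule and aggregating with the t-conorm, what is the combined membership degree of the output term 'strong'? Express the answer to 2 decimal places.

0.67

R1: ¬low=1−0.64=0.36 → w = 0.36
R2: fine=0.86 → w = 0.86
R3: ideal=0.67 → w = 0.67
Rules with consequent 'strong': {R1, R3} → strengths 0.36, 0.67
Aggregate via t-conorm [max(a, b)]: 0.67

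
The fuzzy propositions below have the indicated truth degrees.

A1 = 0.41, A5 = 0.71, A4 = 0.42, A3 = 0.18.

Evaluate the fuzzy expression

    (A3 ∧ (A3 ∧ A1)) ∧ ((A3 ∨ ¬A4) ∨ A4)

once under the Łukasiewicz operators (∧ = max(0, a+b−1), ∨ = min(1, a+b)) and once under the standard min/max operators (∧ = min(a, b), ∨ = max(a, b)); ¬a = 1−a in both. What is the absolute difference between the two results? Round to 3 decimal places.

0.180

Under Łukasiewicz:
  A3 ∧ A1 = max(0, a+b−1) on (0.18, 0.41) = 0.00
  A3 ∧ (A3 ∧ A1) = max(0, a+b−1) on (0.18, 0.00) = 0.00
  ¬A4 = 1 − 0.42 = 0.58
  A3 ∨ ¬A4 = min(1, a+b) on (0.18, 0.58) = 0.76
  (A3 ∨ ¬A4) ∨ A4 = min(1, a+b) on (0.76, 0.42) = 1.00
  (A3 ∧ (A3 ∧ A1)) ∧ ((A3 ∨ ¬A4) ∨ A4) = max(0, a+b−1) on (0.00, 1.00) = 0.00
  → value = 0.0000
Under standard min/max:
  A3 ∧ A1 = min(a, b) on (0.18, 0.41) = 0.18
  A3 ∧ (A3 ∧ A1) = min(a, b) on (0.18, 0.18) = 0.18
  ¬A4 = 1 − 0.42 = 0.58
  A3 ∨ ¬A4 = max(a, b) on (0.18, 0.58) = 0.58
  (A3 ∨ ¬A4) ∨ A4 = max(a, b) on (0.58, 0.42) = 0.58
  (A3 ∧ (A3 ∧ A1)) ∧ ((A3 ∨ ¬A4) ∨ A4) = min(a, b) on (0.18, 0.58) = 0.18
  → value = 0.1800
|0.0000 − 0.1800| = 0.180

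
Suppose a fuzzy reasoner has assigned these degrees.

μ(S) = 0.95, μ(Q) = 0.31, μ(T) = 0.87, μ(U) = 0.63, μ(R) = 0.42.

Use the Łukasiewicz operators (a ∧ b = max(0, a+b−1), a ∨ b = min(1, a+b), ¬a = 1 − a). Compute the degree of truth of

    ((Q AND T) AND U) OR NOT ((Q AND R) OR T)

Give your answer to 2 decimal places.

0.13

Q AND T = max(0, a+b−1) on (0.31, 0.87) = 0.18
(Q AND T) AND U = max(0, a+b−1) on (0.18, 0.63) = 0.00
Q AND R = max(0, a+b−1) on (0.31, 0.42) = 0.00
(Q AND R) OR T = min(1, a+b) on (0.00, 0.87) = 0.87
NOT ((Q AND R) OR T) = 1 − 0.87 = 0.13
((Q AND T) AND U) OR NOT ((Q AND R) OR T) = min(1, a+b) on (0.00, 0.13) = 0.13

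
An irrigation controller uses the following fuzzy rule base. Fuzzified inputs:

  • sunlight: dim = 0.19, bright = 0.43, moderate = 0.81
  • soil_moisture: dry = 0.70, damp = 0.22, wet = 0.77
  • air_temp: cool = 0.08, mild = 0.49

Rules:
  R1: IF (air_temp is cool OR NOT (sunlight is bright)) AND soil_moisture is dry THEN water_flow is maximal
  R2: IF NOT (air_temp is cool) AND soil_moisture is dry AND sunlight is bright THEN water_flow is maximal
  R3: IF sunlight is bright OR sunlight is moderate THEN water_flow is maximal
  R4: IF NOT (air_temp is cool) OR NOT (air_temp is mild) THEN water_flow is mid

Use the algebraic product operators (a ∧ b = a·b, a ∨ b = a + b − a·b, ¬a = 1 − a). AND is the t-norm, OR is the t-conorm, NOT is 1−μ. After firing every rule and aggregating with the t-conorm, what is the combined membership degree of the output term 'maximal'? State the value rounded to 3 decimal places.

R1: (cool=0.08 OR ¬bright=1−0.43=0.57) = 0.6044; AND[a·b] with dry=0.70 → w = 0.4231
R2: ¬cool=1−0.08=0.92, dry=0.70, bright=0.43; AND[a·b] → w = 0.2769
R3: bright=0.43, moderate=0.81; OR[a + b − a·b] → w = 0.8917
R4: ¬cool=1−0.08=0.92, ¬mild=1−0.49=0.51; OR[a + b − a·b] → w = 0.9608
Rules with consequent 'maximal': {R1, R2, R3} → strengths 0.4231, 0.2769, 0.8917
Aggregate via t-conorm [a + b − a·b]: 0.9548

0.955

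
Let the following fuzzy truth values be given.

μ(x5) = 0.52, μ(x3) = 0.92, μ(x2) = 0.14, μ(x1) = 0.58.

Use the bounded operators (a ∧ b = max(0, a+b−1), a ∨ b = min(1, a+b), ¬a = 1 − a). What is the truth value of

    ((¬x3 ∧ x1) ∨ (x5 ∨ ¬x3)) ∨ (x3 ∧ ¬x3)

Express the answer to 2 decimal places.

¬x3 = 1 − 0.92 = 0.08
¬x3 ∧ x1 = max(0, a+b−1) on (0.08, 0.58) = 0.00
¬x3 = 1 − 0.92 = 0.08
x5 ∨ ¬x3 = min(1, a+b) on (0.52, 0.08) = 0.60
(¬x3 ∧ x1) ∨ (x5 ∨ ¬x3) = min(1, a+b) on (0.00, 0.60) = 0.60
¬x3 = 1 − 0.92 = 0.08
x3 ∧ ¬x3 = max(0, a+b−1) on (0.92, 0.08) = 0.00
((¬x3 ∧ x1) ∨ (x5 ∨ ¬x3)) ∨ (x3 ∧ ¬x3) = min(1, a+b) on (0.60, 0.00) = 0.60

0.60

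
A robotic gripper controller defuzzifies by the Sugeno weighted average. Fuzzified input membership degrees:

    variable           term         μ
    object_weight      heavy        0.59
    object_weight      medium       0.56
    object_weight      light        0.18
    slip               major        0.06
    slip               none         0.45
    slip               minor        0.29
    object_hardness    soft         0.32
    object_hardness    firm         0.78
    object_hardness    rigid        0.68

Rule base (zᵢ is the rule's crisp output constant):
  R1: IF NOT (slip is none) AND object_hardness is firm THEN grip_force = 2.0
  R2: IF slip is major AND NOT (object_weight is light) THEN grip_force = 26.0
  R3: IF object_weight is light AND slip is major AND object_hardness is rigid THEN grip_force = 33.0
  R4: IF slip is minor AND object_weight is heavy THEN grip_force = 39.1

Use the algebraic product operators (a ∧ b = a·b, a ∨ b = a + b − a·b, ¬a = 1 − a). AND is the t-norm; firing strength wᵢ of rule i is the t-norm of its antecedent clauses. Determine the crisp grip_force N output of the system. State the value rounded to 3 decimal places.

R1 (z=2.0): ¬none=1−0.45=0.55, firm=0.78; AND[a·b] → w = 0.4290
R2 (z=26.0): major=0.06, ¬light=1−0.18=0.82; AND[a·b] → w = 0.0492
R3 (z=33.0): light=0.18, major=0.06, rigid=0.68; AND[a·b] → w = 0.0073
R4 (z=39.1): minor=0.29, heavy=0.59; AND[a·b] → w = 0.1711
Weighted average = (0.4290·2.0 + 0.0492·26.0 + 0.0073·33.0 + 0.1711·39.1) / (0.4290 + 0.0492 + 0.0073 + 0.1711)
  = 9.0696 / 0.6566 = 13.812

13.812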